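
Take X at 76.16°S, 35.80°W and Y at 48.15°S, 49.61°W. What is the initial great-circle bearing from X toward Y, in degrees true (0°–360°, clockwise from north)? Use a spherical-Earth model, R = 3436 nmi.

340.5°

θ = atan2( sin Δλ·cos φ₂ ,  cos φ₁ sin φ₂ − sin φ₁ cos φ₂ cos Δλ )
  = atan2(-0.1593, +0.4509) = 340.55°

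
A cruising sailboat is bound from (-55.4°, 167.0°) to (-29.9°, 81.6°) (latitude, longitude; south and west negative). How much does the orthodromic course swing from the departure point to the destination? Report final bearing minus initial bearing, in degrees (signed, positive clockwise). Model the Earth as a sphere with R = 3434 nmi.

+65.3°

Initial bearing θ₁ = atan2(sin Δλ cos φ₂, cos φ₁ sin φ₂ − sin φ₁ cos φ₂ cos Δλ) = 255.35°
Final bearing θ₂ = (initial bearing from the destination back to the start) + 180° = 320.67°
Δθ = θ₂ − θ₁ = +65.3°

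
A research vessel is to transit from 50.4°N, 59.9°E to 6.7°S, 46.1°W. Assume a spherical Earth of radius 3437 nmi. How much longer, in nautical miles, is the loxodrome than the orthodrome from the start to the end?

216 nmi

Great circle: cos σ = sin φ₁ sin φ₂ + cos φ₁ cos φ₂ cos Δλ,  σ = 1.8384 rad → d_gc = 6318.5 nmi
Rhumb line: Δψ = -1.1388, q = Δφ/Δψ = 0.8751, d_rh = R√(Δφ²+q²Δλ²) = 6534.3 nmi
Excess = 6534.3 − 6318.5 = 215.8 ≈ 216 nmi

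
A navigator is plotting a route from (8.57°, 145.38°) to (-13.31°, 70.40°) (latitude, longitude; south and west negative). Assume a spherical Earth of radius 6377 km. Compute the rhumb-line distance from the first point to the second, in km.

Δψ = ln[tan(π/4+φ₂/2)/tan(π/4+φ₁/2)] = -0.3846;  Δφ = -0.3819 rad,  Δλ = -1.3086 rad
q = Δφ/Δψ = 0.9930
d = R·√(Δφ² + q²Δλ²) = 6377·1.35448 = 8638 km

8638 km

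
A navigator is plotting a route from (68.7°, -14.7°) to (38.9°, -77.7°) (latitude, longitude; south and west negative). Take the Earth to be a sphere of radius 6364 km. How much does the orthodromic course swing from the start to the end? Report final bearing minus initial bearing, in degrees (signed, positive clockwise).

-54.2°

Initial bearing θ₁ = atan2(sin Δλ cos φ₂, cos φ₁ sin φ₂ − sin φ₁ cos φ₂ cos Δλ) = 261.71°
Final bearing θ₂ = (initial bearing from the destination back to the start) + 180° = 207.51°
Δθ = θ₂ − θ₁ = -54.2°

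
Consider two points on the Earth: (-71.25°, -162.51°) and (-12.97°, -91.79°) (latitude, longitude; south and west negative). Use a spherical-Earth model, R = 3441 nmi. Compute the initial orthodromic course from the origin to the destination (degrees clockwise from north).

75.8°

θ = atan2( sin Δλ·cos φ₂ ,  cos φ₁ sin φ₂ − sin φ₁ cos φ₂ cos Δλ )
  = atan2(+0.9198, +0.2325) = 75.81°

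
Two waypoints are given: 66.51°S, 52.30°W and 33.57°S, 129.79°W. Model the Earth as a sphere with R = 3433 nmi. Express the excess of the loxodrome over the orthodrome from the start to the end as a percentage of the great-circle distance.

Great circle: σ = 0.9532 rad → d_gc = Rσ = 3272.4 nmi
Rhumb: Δφ = +0.5749, Δλ = -1.3525, Δψ = +0.9480, q = Δφ/Δψ = 0.6064 → d_rh = R√(Δφ²+q²Δλ²) = 3438.5 nmi
Excess = (3438.5 − 3272.4) / 3272.4 = 166.1 / 3272.4 = 5.08% ≈ 5.1%

5.1%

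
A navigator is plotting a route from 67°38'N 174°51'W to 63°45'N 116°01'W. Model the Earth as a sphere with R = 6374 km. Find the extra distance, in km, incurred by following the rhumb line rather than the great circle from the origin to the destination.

Great circle: cos σ = sin φ₁ sin φ₂ + cos φ₁ cos φ₂ cos Δλ,  σ = 0.4116 rad → d_gc = 2623.2 km
Rhumb line: Δψ = -0.1650, q = Δφ/Δψ = 0.4108, d_rh = R√(Δφ²+q²Δλ²) = 2723.2 km
Excess = 2723.2 − 2623.2 = 100.0 ≈ 100 km

100 km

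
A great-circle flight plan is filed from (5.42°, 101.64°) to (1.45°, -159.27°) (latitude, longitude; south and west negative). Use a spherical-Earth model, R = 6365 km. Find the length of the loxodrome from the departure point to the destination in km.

Δψ = ln[tan(π/4+φ₂/2)/tan(π/4+φ₁/2)] = -0.0694;  Δφ = -0.0693 rad,  Δλ = +1.7294 rad
q = Δφ/Δψ = 0.9980
d = R·√(Δφ² + q²Δλ²) = 6365·1.72738 = 10995 km

10995 km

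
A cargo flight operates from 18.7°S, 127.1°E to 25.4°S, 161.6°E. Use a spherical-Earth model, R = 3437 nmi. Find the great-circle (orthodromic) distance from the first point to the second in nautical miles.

Haversine: a = sin²(Δφ/2)+cos φ₁ cos φ₂ sin²(Δλ/2) = 0.07866;  σ = 2·atan2(√a,√(1−a))
σ = 32.575° → d = Rσ = 3437·0.56855 = 1954 nmi

1954 nmi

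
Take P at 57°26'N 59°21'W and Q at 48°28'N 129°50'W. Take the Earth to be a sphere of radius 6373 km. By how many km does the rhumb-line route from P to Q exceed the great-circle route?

201 km

Great circle: cos σ = sin φ₁ sin φ₂ + cos φ₁ cos φ₂ cos Δλ,  σ = 0.7226 rad → d_gc = 4605.0 km
Rhumb line: Δψ = -0.2609, q = Δφ/Δψ = 0.5997, d_rh = R√(Δφ²+q²Δλ²) = 4806.4 km
Excess = 4806.4 − 4605.0 = 201.4 ≈ 201 km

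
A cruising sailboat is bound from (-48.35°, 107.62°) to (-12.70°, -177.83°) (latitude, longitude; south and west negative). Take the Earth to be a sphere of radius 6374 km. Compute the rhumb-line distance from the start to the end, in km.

Δψ = ln[tan(π/4+φ₂/2)/tan(π/4+φ₁/2)] = +0.7431;  Δφ = +0.6222 rad,  Δλ = +1.3011 rad
q = Δφ/Δψ = 0.8373
d = R·√(Δφ² + q²Δλ²) = 6374·1.25458 = 7997 km

7997 km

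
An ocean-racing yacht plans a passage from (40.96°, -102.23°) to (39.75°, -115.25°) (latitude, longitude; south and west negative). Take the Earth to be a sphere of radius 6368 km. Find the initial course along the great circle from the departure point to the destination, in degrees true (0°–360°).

θ = atan2( sin Δλ·cos φ₂ ,  cos φ₁ sin φ₂ − sin φ₁ cos φ₂ cos Δλ )
  = atan2(-0.1732, -0.0082) = 267.30°

267.3°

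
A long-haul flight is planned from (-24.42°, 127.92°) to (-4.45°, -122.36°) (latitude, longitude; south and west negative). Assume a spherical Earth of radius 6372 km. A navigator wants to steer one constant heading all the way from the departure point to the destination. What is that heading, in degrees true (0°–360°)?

79.3°

Δψ = ln[tan(π/4+φ₂/2)/tan(π/4+φ₁/2)] = +0.3620
Δλ = +1.9150 rad (taken the short way round)
course = atan2(Δλ, Δψ) = 79.30°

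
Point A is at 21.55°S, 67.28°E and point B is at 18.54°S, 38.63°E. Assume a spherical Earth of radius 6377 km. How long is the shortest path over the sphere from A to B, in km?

Haversine: a = sin²(Δφ/2)+cos φ₁ cos φ₂ sin²(Δλ/2) = 0.05467;  σ = 2·atan2(√a,√(1−a))
σ = 27.044° → d = Rσ = 6377·0.47202 = 3010 km

3010 km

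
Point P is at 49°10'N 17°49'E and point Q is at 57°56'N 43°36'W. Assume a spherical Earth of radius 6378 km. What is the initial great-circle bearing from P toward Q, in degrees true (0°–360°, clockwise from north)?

N = sin Δλ·cos φ₂ = -0.4662;  D = cos φ₁ sin φ₂ − sin φ₁ cos φ₂ cos Δλ = +0.3619
initial course = atan2(N, D) = 307.82°

307.8°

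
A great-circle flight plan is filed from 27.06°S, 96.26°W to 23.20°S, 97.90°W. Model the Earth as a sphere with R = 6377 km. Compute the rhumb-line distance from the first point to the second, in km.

460 km

Rhumb course C = atan2(Δλ, Δψ) with Δψ = ln[tan(π/4+φ₂/2)/tan(π/4+φ₁/2)] = +0.0744, Δλ = -0.0286 → C = 338.97°
d = R·|Δφ| / |cos C| = 6377·0.06737 / 0.93337 = 460 km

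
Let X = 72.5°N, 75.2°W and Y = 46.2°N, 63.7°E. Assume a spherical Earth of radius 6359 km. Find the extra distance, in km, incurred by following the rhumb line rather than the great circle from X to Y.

Great circle: cos σ = sin φ₁ sin φ₂ + cos φ₁ cos φ₂ cos Δλ,  σ = 1.0104 rad → d_gc = 6425.2 km
Rhumb line: Δψ = -0.9600, q = Δφ/Δψ = 0.4781, d_rh = R√(Δφ²+q²Δλ²) = 7927.6 km
Excess = 7927.6 − 6425.2 = 1502.4 ≈ 1502 km

1502 km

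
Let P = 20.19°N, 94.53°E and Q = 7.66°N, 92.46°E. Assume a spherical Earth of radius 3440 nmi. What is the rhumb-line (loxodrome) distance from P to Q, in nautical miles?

762 nmi

Δψ = ln[tan(π/4+φ₂/2)/tan(π/4+φ₁/2)] = -0.2258;  Δφ = -0.2187 rad,  Δλ = -0.0361 rad
q = Δφ/Δψ = 0.9684
d = R·√(Δφ² + q²Δλ²) = 3440·0.22147 = 762 nmi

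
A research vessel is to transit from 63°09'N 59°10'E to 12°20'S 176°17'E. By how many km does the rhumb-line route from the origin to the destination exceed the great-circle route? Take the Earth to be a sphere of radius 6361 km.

792 km

Great circle: cos σ = sin φ₁ sin φ₂ + cos φ₁ cos φ₂ cos Δλ,  σ = 1.9733 rad → d_gc = 12551.9 km
Rhumb line: Δψ = -1.6495, q = Δφ/Δψ = 0.7987, d_rh = R√(Δφ²+q²Δλ²) = 13344.3 km
Excess = 13344.3 − 12551.9 = 792.4 ≈ 792 km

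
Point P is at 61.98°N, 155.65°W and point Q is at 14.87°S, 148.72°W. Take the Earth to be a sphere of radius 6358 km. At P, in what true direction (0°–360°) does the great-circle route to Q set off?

θ = atan2( sin Δλ·cos φ₂ ,  cos φ₁ sin φ₂ − sin φ₁ cos φ₂ cos Δλ )
  = atan2(+0.1166, -0.9675) = 173.13°

173.1°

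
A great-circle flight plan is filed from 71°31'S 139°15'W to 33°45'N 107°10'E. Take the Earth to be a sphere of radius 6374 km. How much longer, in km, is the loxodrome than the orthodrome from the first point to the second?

707 km

Great circle: cos σ = sin φ₁ sin φ₂ + cos φ₁ cos φ₂ cos Δλ,  σ = 2.2554 rad → d_gc = 14376.0 km
Rhumb line: Δψ = +2.4422, q = Δφ/Δψ = 0.7523, d_rh = R√(Δφ²+q²Δλ²) = 15083.2 km
Excess = 15083.2 − 14376.0 = 707.2 ≈ 707 km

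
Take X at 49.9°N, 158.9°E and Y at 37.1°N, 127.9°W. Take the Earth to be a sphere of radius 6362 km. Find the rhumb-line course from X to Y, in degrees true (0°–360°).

Meridional parts: M(φ₁)=+1.0080, M(φ₂)=+0.6982 → ΔM = -0.3098;  Δλ = +1.2776 rad
tan C = Δλ / ΔM = -4.1239 → C = 103.63°

103.6°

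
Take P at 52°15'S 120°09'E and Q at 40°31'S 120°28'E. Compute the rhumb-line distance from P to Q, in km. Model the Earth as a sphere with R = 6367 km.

1304 km

Δψ = ln[tan(π/4+φ₂/2)/tan(π/4+φ₁/2)] = +0.2985;  Δφ = +0.2048 rad,  Δλ = +0.0055 rad
q = Δφ/Δψ = 0.6859
d = R·√(Δφ² + q²Δλ²) = 6367·0.20482 = 1304 km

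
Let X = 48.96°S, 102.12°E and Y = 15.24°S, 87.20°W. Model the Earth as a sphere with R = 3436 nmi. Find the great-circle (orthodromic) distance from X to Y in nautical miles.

6913 nmi

Haversine: a = sin²(Δφ/2)+cos φ₁ cos φ₂ sin²(Δλ/2) = 0.71343;  σ = 2·atan2(√a,√(1−a))
σ = 115.269° → d = Rσ = 3436·2.01182 = 6913 nmi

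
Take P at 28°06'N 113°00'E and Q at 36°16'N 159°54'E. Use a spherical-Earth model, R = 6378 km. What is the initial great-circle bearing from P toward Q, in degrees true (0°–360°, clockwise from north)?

66.0°

N = sin Δλ·cos φ₂ = +0.5887;  D = cos φ₁ sin φ₂ − sin φ₁ cos φ₂ cos Δλ = +0.2623
initial course = atan2(N, D) = 65.98°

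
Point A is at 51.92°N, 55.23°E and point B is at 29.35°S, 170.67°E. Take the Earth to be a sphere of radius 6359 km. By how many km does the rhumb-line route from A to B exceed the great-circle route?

288 km

Great circle: cos σ = sin φ₁ sin φ₂ + cos φ₁ cos φ₂ cos Δλ,  σ = 2.2354 rad → d_gc = 14214.9 km
Rhumb line: Δψ = -1.6001, q = Δφ/Δψ = 0.8864, d_rh = R√(Δφ²+q²Δλ²) = 14503.2 km
Excess = 14503.2 − 14214.9 = 288.3 ≈ 288 km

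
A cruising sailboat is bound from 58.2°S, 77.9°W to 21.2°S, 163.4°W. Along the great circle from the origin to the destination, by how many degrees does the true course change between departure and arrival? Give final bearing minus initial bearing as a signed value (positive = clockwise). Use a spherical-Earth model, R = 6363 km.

+63.8°

At departure: θ₁ = atan2(sin Δλ cos φ₂, cos φ₁ sin φ₂ − sin φ₁ cos φ₂ cos Δλ) = 262.14°
At arrival: θ₂ = atan2(sin Δλ cos φ₁, −cos φ₂ sin φ₁ + sin φ₂ cos φ₁ cos Δλ) = 325.95°
Δθ = θ₂ − θ₁ = +63.8°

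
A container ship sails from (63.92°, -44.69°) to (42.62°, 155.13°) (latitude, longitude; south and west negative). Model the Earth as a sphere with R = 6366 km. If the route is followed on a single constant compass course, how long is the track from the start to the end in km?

Rhumb course C = atan2(Δλ, Δψ) with Δψ = ln[tan(π/4+φ₂/2)/tan(π/4+φ₁/2)] = -0.6389, Δλ = -2.7957 → C = 257.13°
d = R·|Δφ| / |cos C| = 6366·0.37176 / 0.22280 = 10622 km

10622 km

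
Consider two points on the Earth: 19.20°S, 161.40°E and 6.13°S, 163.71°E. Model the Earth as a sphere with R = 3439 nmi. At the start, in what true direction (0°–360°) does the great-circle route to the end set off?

10.1°

N = sin Δλ·cos φ₂ = +0.0401;  D = cos φ₁ sin φ₂ − sin φ₁ cos φ₂ cos Δλ = +0.2259
initial course = atan2(N, D) = 10.06°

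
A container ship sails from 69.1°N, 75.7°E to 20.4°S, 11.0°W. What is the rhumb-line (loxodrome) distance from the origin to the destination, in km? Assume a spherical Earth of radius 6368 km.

12355 km

Δψ = ln[tan(π/4+φ₂/2)/tan(π/4+φ₁/2)] = -2.0543;  Δφ = -1.5621 rad,  Δλ = -1.5132 rad
q = Δφ/Δψ = 0.7604
d = R·√(Δφ² + q²Δλ²) = 6368·1.94011 = 12355 km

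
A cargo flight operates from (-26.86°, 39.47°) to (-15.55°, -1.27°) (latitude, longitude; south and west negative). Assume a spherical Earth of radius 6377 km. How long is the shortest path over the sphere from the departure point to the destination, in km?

Haversine: a = sin²(Δφ/2)+cos φ₁ cos φ₂ sin²(Δλ/2) = 0.11384;  σ = 2·atan2(√a,√(1−a))
σ = 39.438° → d = Rσ = 6377·0.68832 = 4389 km

4389 km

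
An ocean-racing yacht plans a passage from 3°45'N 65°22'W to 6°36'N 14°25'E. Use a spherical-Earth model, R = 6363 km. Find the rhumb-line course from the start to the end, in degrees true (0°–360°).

87.9°

Meridional parts: M(φ₁)=+0.0655, M(φ₂)=+0.1154 → ΔM = +0.0500;  Δλ = +1.3925 rad
tan C = Δλ / ΔM = +27.8771 → C = 87.95°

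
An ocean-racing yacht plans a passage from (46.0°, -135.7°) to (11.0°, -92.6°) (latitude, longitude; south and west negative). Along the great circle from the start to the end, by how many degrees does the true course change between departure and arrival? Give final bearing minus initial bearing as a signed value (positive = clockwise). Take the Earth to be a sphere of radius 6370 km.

At departure: θ₁ = atan2(sin Δλ cos φ₂, cos φ₁ sin φ₂ − sin φ₁ cos φ₂ cos Δλ) = 119.73°
At arrival: θ₂ = atan2(sin Δλ cos φ₁, −cos φ₂ sin φ₁ + sin φ₂ cos φ₁ cos Δλ) = 142.08°
Δθ = θ₂ − θ₁ = +22.4°

+22.4°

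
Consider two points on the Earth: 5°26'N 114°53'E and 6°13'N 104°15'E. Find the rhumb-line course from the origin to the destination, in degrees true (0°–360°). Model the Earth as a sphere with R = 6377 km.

274.2°

Δψ = ln[tan(π/4+φ₂/2)/tan(π/4+φ₁/2)] = +0.0137
Δλ = -0.1856 rad (taken the short way round)
course = atan2(Δλ, Δψ) = 274.24°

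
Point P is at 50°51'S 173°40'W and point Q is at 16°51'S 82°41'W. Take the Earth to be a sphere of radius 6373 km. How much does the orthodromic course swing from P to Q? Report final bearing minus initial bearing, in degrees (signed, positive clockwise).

-61.3°

Initial bearing θ₁ = atan2(sin Δλ cos φ₂, cos φ₁ sin φ₂ − sin φ₁ cos φ₂ cos Δλ) = 101.56°
Final bearing θ₂ = (initial bearing from the destination back to the start) + 180° = 40.26°
Δθ = θ₂ − θ₁ = -61.3°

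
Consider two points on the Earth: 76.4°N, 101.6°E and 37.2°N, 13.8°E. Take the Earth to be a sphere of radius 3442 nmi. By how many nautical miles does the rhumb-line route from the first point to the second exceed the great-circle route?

Great circle: cos σ = sin φ₁ sin φ₂ + cos φ₁ cos φ₂ cos Δλ,  σ = 0.9337 rad → d_gc = 3213.9 nmi
Rhumb line: Δψ = -1.4262, q = Δφ/Δψ = 0.4797, d_rh = R√(Δφ²+q²Δλ²) = 3456.5 nmi
Excess = 3456.5 − 3213.9 = 242.6 ≈ 243 nmi

243 nmi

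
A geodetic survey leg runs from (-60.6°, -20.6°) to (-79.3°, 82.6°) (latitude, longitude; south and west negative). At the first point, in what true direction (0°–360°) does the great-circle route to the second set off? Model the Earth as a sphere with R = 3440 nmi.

N = sin Δλ·cos φ₂ = +0.1808;  D = cos φ₁ sin φ₂ − sin φ₁ cos φ₂ cos Δλ = -0.5193
initial course = atan2(N, D) = 160.81°

160.8°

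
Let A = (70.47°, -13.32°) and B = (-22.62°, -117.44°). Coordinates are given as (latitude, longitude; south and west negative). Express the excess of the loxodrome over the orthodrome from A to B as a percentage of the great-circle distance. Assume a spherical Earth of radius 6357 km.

4.8%

Great circle: σ = 2.0239 rad → d_gc = Rσ = 12866.0 km
Rhumb: Δφ = -1.6247, Δλ = -1.8172, Δψ = -2.1651, q = Δφ/Δψ = 0.7504 → d_rh = R√(Δφ²+q²Δλ²) = 13484.2 km
Excess = (13484.2 − 12866.0) / 12866.0 = 618.2 / 12866.0 = 4.80% ≈ 4.8%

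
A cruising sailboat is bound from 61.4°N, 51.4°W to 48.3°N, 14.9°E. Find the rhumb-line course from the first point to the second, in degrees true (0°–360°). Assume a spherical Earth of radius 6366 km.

109.1°

Meridional parts: M(φ₁)=+1.3669, M(φ₂)=+0.9653 → ΔM = -0.4016;  Δλ = +1.1572 rad
tan C = Δλ / ΔM = -2.8815 → C = 109.14°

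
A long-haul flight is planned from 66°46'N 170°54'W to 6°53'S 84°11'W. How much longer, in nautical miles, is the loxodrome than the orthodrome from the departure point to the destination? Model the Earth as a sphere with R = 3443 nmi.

Great circle: cos σ = sin φ₁ sin φ₂ + cos φ₁ cos φ₂ cos Δλ,  σ = 1.6586 rad → d_gc = 5710.6 nmi
Rhumb line: Δψ = -1.7024, q = Δφ/Δψ = 0.7551, d_rh = R√(Δφ²+q²Δλ²) = 5921.9 nmi
Excess = 5921.9 − 5710.6 = 211.3 ≈ 211 nmi

211 nmi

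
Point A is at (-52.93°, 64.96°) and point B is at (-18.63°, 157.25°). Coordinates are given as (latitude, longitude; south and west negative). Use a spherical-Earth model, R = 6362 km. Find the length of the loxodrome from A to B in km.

8909 km

Rhumb course C = atan2(Δλ, Δψ) with Δψ = ln[tan(π/4+φ₂/2)/tan(π/4+φ₁/2)] = +0.7618, Δλ = +1.6108 → C = 64.69°
d = R·|Δφ| / |cos C| = 6362·0.59865 / 0.42752 = 8909 km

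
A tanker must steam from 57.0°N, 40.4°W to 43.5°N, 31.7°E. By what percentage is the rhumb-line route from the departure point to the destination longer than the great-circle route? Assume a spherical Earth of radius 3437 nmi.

Great circle: σ = 0.7972 rad → d_gc = Rσ = 2739.9 nmi
Rhumb: Δφ = -0.2356, Δλ = +1.2584, Δψ = -0.3719, q = Δφ/Δψ = 0.6336 → d_rh = R√(Δφ²+q²Δλ²) = 2857.7 nmi
Excess = (2857.7 − 2739.9) / 2739.9 = 117.8 / 2739.9 = 4.30% ≈ 4.3%

4.3%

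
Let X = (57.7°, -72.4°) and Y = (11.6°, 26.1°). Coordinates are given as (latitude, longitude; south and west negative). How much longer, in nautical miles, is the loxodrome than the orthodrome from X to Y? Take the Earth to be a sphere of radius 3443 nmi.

280 nmi

Great circle: cos σ = sin φ₁ sin φ₂ + cos φ₁ cos φ₂ cos Δλ,  σ = 1.4781 rad → d_gc = 5089.0 nmi
Rhumb line: Δψ = -1.0355, q = Δφ/Δψ = 0.7770, d_rh = R√(Δφ²+q²Δλ²) = 5369.2 nmi
Excess = 5369.2 − 5089.0 = 280.2 ≈ 280 nmi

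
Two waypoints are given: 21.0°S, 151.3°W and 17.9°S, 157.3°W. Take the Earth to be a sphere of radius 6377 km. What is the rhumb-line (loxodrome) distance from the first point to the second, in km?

718 km

Δψ = ln[tan(π/4+φ₂/2)/tan(π/4+φ₁/2)] = +0.0574;  Δφ = +0.0541 rad,  Δλ = -0.1047 rad
q = Δφ/Δψ = 0.9428
d = R·√(Δφ² + q²Δλ²) = 6377·0.11258 = 718 km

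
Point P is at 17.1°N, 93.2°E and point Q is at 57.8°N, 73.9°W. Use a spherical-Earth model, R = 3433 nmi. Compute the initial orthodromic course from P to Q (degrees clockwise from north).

N = sin Δλ·cos φ₂ = -0.1190;  D = cos φ₁ sin φ₂ − sin φ₁ cos φ₂ cos Δλ = +0.9615
initial course = atan2(N, D) = 352.95°

352.9°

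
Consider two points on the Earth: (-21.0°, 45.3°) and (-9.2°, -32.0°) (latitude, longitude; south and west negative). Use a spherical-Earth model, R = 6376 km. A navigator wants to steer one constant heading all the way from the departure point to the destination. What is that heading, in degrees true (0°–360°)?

Meridional parts: M(φ₁)=-0.3750, M(φ₂)=-0.1613 → ΔM = +0.2137;  Δλ = -1.3491 rad
tan C = Δλ / ΔM = -6.3118 → C = 279.00°

279.0°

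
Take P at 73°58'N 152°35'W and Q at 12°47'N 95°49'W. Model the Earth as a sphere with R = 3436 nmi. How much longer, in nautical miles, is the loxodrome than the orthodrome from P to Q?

Great circle: cos σ = sin φ₁ sin φ₂ + cos φ₁ cos φ₂ cos Δλ,  σ = 1.2022 rad → d_gc = 4130.9 nmi
Rhumb line: Δψ = -1.7352, q = Δφ/Δψ = 0.6154, d_rh = R√(Δφ²+q²Δλ²) = 4225.1 nmi
Excess = 4225.1 − 4130.9 = 94.2 ≈ 94 nmi

94 nmi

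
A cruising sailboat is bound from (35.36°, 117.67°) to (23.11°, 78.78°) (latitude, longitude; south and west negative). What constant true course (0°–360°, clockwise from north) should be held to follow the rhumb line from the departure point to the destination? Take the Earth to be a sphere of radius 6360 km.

Meridional parts: M(φ₁)=+0.6605, M(φ₂)=+0.4147 → ΔM = -0.2458;  Δλ = -0.6788 rad
tan C = Δλ / ΔM = +2.7617 → C = 250.09°

250.1°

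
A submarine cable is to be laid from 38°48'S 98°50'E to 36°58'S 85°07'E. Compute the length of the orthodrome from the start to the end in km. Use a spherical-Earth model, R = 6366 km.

cos σ = sin φ₁ sin φ₂ + cos φ₁ cos φ₂ cos Δλ
      = sin(-38.80°)sin(-36.97°) + cos(-38.80°)cos(-36.97°)cos(-13.72°) = 0.9817
σ = 10.969° → d = Rσ = 6366·0.19145 = 1219 km

1219 km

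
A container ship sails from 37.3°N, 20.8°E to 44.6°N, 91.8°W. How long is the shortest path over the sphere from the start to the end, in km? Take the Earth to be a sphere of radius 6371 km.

8674 km

cos σ = sin φ₁ sin φ₂ + cos φ₁ cos φ₂ cos Δλ
      = sin(37.30°)sin(44.60°) + cos(37.30°)cos(44.60°)cos(-112.60°) = 0.2078
σ = 78.005° → d = Rσ = 6371·1.36144 = 8674 km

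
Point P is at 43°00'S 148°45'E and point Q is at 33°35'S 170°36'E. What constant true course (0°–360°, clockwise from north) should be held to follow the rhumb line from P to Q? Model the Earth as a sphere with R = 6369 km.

61.2°

Meridional parts: M(φ₁)=-0.8328, M(φ₂)=-0.6229 → ΔM = +0.2099;  Δλ = +0.3814 rad
tan C = Δλ / ΔM = +1.8166 → C = 61.17°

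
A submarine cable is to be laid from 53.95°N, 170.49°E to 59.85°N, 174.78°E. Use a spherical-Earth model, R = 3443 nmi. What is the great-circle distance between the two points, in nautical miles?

Haversine: a = sin²(Δφ/2)+cos φ₁ cos φ₂ sin²(Δλ/2) = 0.00306;  σ = 2·atan2(√a,√(1−a))
σ = 6.345° → d = Rσ = 3443·0.11074 = 381 nmi

381 nmi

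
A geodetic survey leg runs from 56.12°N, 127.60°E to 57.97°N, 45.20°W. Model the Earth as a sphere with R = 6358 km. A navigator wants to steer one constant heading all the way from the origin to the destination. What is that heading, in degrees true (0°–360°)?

271.1°

Δψ = ln[tan(π/4+φ₂/2)/tan(π/4+φ₁/2)] = +0.0594
Δλ = -3.0159 rad (taken the short way round)
course = atan2(Δλ, Δψ) = 271.13°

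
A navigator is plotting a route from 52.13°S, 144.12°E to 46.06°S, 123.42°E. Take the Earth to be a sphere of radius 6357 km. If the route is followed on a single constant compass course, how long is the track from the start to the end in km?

Δψ = ln[tan(π/4+φ₂/2)/tan(π/4+φ₁/2)] = +0.1621;  Δφ = +0.1059 rad,  Δλ = -0.3613 rad
q = Δφ/Δψ = 0.6537
d = R·√(Δφ² + q²Δλ²) = 6357·0.25884 = 1645 km

1645 km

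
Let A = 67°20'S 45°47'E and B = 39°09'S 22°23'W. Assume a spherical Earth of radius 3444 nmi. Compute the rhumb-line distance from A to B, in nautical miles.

2884 nmi

Rhumb course C = atan2(Δλ, Δψ) with Δψ = ln[tan(π/4+φ₂/2)/tan(π/4+φ₁/2)] = +0.8637, Δλ = -1.1897 → C = 305.98°
d = R·|Δφ| / |cos C| = 3444·0.49189 / 0.58746 = 2884 nmi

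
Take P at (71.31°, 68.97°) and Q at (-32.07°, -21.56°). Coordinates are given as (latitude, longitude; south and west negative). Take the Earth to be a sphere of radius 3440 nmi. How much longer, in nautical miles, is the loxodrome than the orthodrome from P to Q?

209 nmi

Great circle: cos σ = sin φ₁ sin φ₂ + cos φ₁ cos φ₂ cos Δλ,  σ = 2.1007 rad → d_gc = 7226.48 nmi
Rhumb line: Δψ = -2.3959, q = Δφ/Δψ = 0.7531, d_rh = R√(Δφ²+q²Δλ²) = 7435.04 nmi
Excess = 7435.04 − 7226.48 = 208.56 ≈ 209 nmi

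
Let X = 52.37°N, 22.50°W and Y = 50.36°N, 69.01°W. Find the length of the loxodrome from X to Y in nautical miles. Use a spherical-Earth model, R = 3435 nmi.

1745 nmi

Δψ = ln[tan(π/4+φ₂/2)/tan(π/4+φ₁/2)] = -0.0562;  Δφ = -0.0351 rad,  Δλ = -0.8118 rad
q = Δφ/Δψ = 0.6242
d = R·√(Δφ² + q²Δλ²) = 3435·0.50793 = 1745 nmi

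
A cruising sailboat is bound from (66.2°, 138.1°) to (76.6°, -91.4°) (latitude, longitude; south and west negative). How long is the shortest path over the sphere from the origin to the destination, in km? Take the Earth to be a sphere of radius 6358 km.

cos σ = sin φ₁ sin φ₂ + cos φ₁ cos φ₂ cos Δλ
      = sin(66.20°)sin(76.60°) + cos(66.20°)cos(76.60°)cos(130.50°) = 0.8293
σ = 33.972° → d = Rσ = 6358·0.59292 = 3770 km

3770 km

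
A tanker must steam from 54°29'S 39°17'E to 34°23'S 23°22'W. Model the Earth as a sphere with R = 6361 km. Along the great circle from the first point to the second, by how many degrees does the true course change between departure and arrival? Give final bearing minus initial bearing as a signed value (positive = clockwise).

Initial bearing θ₁ = atan2(sin Δλ cos φ₂, cos φ₁ sin φ₂ − sin φ₁ cos φ₂ cos Δλ) = 268.48°
Final bearing θ₂ = (initial bearing from the destination back to the start) + 180° = 315.28°
Δθ = θ₂ − θ₁ = +46.8°

+46.8°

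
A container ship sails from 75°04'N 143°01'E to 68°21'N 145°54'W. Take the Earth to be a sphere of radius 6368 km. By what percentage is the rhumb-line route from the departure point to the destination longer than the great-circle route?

Great circle: σ = 0.3794 rad → d_gc = Rσ = 2416.0 km
Rhumb: Δφ = -0.1172, Δλ = +1.2406, Δψ = -0.3777, q = Δφ/Δψ = 0.3104 → d_rh = R√(Δφ²+q²Δλ²) = 2563.0 km
Excess = (2563.0 − 2416.0) / 2416.0 = 147.0 / 2416.0 = 6.08% ≈ 6.1%

6.1%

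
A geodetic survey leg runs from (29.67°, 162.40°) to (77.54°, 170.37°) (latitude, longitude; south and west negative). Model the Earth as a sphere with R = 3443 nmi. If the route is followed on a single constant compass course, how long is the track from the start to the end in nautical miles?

2887 nmi

Δψ = ln[tan(π/4+φ₂/2)/tan(π/4+φ₁/2)] = +1.6722;  Δφ = +0.8355 rad,  Δλ = +0.1391 rad
q = Δφ/Δψ = 0.4996
d = R·√(Δφ² + q²Δλ²) = 3443·0.83837 = 2887 nmi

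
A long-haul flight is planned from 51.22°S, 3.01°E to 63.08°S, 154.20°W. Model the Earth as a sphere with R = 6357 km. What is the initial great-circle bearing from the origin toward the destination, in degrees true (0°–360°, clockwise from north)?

θ = atan2( sin Δλ·cos φ₂ ,  cos φ₁ sin φ₂ − sin φ₁ cos φ₂ cos Δλ )
  = atan2(-0.1754, -0.8838) = 191.22°

191.2°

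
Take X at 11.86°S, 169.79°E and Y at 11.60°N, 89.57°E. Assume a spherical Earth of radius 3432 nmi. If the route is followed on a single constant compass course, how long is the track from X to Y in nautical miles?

4974 nmi

Rhumb course C = atan2(Δλ, Δψ) with Δψ = ln[tan(π/4+φ₂/2)/tan(π/4+φ₁/2)] = +0.4123, Δλ = -1.4001 → C = 286.41°
d = R·|Δφ| / |cos C| = 3432·0.40945 / 0.28251 = 4974 nmi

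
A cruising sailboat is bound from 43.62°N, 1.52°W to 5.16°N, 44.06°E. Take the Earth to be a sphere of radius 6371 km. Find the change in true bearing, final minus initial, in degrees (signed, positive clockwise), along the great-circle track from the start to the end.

At departure: θ₁ = atan2(sin Δλ cos φ₂, cos φ₁ sin φ₂ − sin φ₁ cos φ₂ cos Δλ) = 120.31°
At arrival: θ₂ = atan2(sin Δλ cos φ₁, −cos φ₂ sin φ₁ + sin φ₂ cos φ₁ cos Δλ) = 141.13°
Δθ = θ₂ − θ₁ = +20.8°

+20.8°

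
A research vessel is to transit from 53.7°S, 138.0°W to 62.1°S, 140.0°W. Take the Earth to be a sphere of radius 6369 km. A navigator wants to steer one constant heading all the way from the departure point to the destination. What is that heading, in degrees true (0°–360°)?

187.2°

Meridional parts: M(φ₁)=-1.1153, M(φ₂)=-1.3927 → ΔM = -0.2774;  Δλ = -0.0349 rad
tan C = Δλ / ΔM = +0.1258 → C = 187.17°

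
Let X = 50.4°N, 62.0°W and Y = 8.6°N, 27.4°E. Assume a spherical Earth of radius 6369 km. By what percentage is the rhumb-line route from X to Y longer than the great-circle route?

3.3%

Great circle: σ = 1.4487 rad → d_gc = Rσ = 9226.6 km
Rhumb: Δφ = -0.7295, Δλ = +1.5603, Δψ = -0.8709, q = Δφ/Δψ = 0.8377 → d_rh = R√(Δφ²+q²Δλ²) = 9533.5 km
Excess = (9533.5 − 9226.6) / 9226.6 = 306.9 / 9226.6 = 3.33% ≈ 3.3%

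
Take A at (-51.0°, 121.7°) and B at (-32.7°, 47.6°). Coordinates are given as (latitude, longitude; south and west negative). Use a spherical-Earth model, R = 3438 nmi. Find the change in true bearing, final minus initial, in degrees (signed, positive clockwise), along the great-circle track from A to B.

Initial bearing θ₁ = atan2(sin Δλ cos φ₂, cos φ₁ sin φ₂ − sin φ₁ cos φ₂ cos Δλ) = 258.76°
Final bearing θ₂ = (initial bearing from the destination back to the start) + 180° = 312.82°
Δθ = θ₂ − θ₁ = +54.1°

+54.1°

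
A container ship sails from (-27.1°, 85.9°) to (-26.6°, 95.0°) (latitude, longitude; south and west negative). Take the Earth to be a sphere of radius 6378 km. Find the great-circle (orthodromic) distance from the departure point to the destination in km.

cos σ = sin φ₁ sin φ₂ + cos φ₁ cos φ₂ cos Δλ
      = sin(-27.10°)sin(-26.60°) + cos(-27.10°)cos(-26.60°)cos(9.10°) = 0.9899
σ = 8.133° → d = Rσ = 6378·0.14194 = 905 km

905 km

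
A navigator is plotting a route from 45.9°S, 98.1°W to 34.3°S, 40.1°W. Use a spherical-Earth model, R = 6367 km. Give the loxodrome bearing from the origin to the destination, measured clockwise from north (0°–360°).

75.3°

Meridional parts: M(φ₁)=-0.9038, M(φ₂)=-0.6380 → ΔM = +0.2658;  Δλ = +1.0123 rad
tan C = Δλ / ΔM = +3.8088 → C = 75.29°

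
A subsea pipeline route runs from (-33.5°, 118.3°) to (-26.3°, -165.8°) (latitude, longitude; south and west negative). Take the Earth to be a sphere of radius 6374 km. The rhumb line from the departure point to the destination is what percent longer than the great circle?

2.1%

Great circle: σ = 1.1300 rad → d_gc = Rσ = 7202.6 km
Rhumb: Δφ = +0.1257, Δλ = +1.3247, Δψ = +0.1451, q = Δφ/Δψ = 0.8659 → d_rh = R√(Δφ²+q²Δλ²) = 7355.5 km
Excess = (7355.5 − 7202.6) / 7202.6 = 152.9 / 7202.6 = 2.12% ≈ 2.1%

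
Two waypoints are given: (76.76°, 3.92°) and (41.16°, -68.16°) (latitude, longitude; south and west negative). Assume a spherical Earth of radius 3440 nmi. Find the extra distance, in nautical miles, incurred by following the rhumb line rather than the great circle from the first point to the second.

141 nmi

Great circle: cos σ = sin φ₁ sin φ₂ + cos φ₁ cos φ₂ cos Δλ,  σ = 0.8041 rad → d_gc = 2766.3 nmi
Rhumb line: Δψ = -1.3641, q = Δφ/Δψ = 0.4555, d_rh = R√(Δφ²+q²Δλ²) = 2907.6 nmi
Excess = 2907.6 − 2766.3 = 141.3 ≈ 141 nmi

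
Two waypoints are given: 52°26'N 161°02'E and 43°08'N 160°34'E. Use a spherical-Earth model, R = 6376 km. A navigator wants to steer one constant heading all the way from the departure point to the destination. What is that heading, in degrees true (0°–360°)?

Δψ = ln[tan(π/4+φ₂/2)/tan(π/4+φ₁/2)] = -0.2425
Δλ = -0.0081 rad (taken the short way round)
course = atan2(Δλ, Δψ) = 181.92°

181.9°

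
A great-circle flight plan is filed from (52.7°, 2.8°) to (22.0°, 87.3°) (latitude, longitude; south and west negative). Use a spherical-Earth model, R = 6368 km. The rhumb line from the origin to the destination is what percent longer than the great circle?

4.1%

Great circle: σ = 1.2113 rad → d_gc = Rσ = 7713.3 km
Rhumb: Δφ = -0.5358, Δλ = +1.4748, Δψ = -0.6924, q = Δφ/Δψ = 0.7739 → d_rh = R√(Δφ²+q²Δλ²) = 8028.9 km
Excess = (8028.9 − 7713.3) / 7713.3 = 315.6 / 7713.3 = 4.09% ≈ 4.1%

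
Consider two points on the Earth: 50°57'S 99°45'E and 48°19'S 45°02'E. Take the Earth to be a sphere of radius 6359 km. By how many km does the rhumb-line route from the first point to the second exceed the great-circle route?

Great circle: cos σ = sin φ₁ sin φ₂ + cos φ₁ cos φ₂ cos Δλ,  σ = 0.6059 rad → d_gc = 3853.0 km
Rhumb line: Δψ = +0.0710, q = Δφ/Δψ = 0.6475, d_rh = R√(Δφ²+q²Δλ²) = 3942.7 km
Excess = 3942.7 − 3853.0 = 89.7 ≈ 90 km

90 km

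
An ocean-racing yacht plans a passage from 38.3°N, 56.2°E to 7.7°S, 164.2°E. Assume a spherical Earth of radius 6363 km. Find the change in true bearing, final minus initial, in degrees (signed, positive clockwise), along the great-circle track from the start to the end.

Initial bearing θ₁ = atan2(sin Δλ cos φ₂, cos φ₁ sin φ₂ − sin φ₁ cos φ₂ cos Δλ) = 84.87°
Final bearing θ₂ = (initial bearing from the destination back to the start) + 180° = 127.93°
Δθ = θ₂ − θ₁ = +43.1°

+43.1°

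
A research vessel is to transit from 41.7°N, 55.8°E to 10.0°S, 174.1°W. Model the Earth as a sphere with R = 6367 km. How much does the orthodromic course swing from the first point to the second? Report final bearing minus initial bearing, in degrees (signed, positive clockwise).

Initial bearing θ₁ = atan2(sin Δλ cos φ₂, cos φ₁ sin φ₂ − sin φ₁ cos φ₂ cos Δλ) = 68.79°
Final bearing θ₂ = (initial bearing from the destination back to the start) + 180° = 135.02°
Δθ = θ₂ − θ₁ = +66.2°

+66.2°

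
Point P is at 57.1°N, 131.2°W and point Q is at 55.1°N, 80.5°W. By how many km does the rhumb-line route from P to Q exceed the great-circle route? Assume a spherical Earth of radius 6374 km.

Great circle: cos σ = sin φ₁ sin φ₂ + cos φ₁ cos φ₂ cos Δλ,  σ = 0.4833 rad → d_gc = 3080.7 km
Rhumb line: Δψ = -0.0626, q = Δφ/Δψ = 0.5576, d_rh = R√(Δφ²+q²Δλ²) = 3152.8 km
Excess = 3152.8 − 3080.7 = 72.1 ≈ 72 km

72 km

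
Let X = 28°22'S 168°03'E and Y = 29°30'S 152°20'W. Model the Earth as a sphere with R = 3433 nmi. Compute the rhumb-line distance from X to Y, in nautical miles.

Δψ = ln[tan(π/4+φ₂/2)/tan(π/4+φ₁/2)] = -0.0226;  Δφ = -0.0198 rad,  Δλ = +0.6914 rad
q = Δφ/Δψ = 0.8752
d = R·√(Δφ² + q²Δλ²) = 3433·0.60545 = 2078 nmi

2078 nmi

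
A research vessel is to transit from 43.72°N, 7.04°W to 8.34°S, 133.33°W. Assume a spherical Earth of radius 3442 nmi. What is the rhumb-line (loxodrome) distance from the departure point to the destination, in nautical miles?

7594 nmi

Δψ = ln[tan(π/4+φ₂/2)/tan(π/4+φ₁/2)] = -0.9962;  Δφ = -0.9086 rad,  Δλ = -2.2042 rad
q = Δφ/Δψ = 0.9121
d = R·√(Δφ² + q²Δλ²) = 3442·2.20619 = 7594 nmi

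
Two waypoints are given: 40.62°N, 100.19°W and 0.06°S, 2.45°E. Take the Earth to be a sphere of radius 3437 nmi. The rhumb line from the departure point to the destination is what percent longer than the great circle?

Great circle: σ = 1.7384 rad → d_gc = Rσ = 5974.7 nmi
Rhumb: Δφ = -0.7100, Δλ = +1.7914, Δψ = -0.7781, q = Δφ/Δψ = 0.9124 → d_rh = R√(Δφ²+q²Δλ²) = 6125.0 nmi
Excess = (6125.0 − 5974.7) / 5974.7 = 150.3 / 5974.7 = 2.52% ≈ 2.5%

2.5%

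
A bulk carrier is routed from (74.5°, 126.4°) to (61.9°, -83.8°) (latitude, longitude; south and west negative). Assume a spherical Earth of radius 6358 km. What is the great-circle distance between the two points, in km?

Haversine: a = sin²(Δφ/2)+cos φ₁ cos φ₂ sin²(Δλ/2) = 0.12937;  σ = 2·atan2(√a,√(1−a))
σ = 42.161° → d = Rσ = 6358·0.73586 = 4679 km

4679 km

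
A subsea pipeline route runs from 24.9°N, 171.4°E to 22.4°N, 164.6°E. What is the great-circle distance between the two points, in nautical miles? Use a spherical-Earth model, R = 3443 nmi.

403 nmi

Haversine: a = sin²(Δφ/2)+cos φ₁ cos φ₂ sin²(Δλ/2) = 0.00343;  σ = 2·atan2(√a,√(1−a))
σ = 6.711° → d = Rσ = 3443·0.11712 = 403 nmi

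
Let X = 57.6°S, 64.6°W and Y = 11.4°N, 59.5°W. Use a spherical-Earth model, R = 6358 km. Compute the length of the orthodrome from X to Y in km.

7671 km

Haversine: a = sin²(Δφ/2)+cos φ₁ cos φ₂ sin²(Δλ/2) = 0.32186;  σ = 2·atan2(√a,√(1−a))
σ = 69.128° → d = Rσ = 6358·1.20650 = 7671 km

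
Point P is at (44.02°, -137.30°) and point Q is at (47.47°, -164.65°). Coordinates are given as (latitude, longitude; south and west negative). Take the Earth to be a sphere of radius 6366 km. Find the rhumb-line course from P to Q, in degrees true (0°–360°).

Δψ = ln[tan(π/4+φ₂/2)/tan(π/4+φ₁/2)] = +0.0863
Δλ = -0.4773 rad (taken the short way round)
course = atan2(Δλ, Δψ) = 280.25°

280.3°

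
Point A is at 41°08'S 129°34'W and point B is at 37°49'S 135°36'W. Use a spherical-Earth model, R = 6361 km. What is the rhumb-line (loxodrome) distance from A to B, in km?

Δψ = ln[tan(π/4+φ₂/2)/tan(π/4+φ₁/2)] = +0.0750;  Δφ = +0.0579 rad,  Δλ = -0.1053 rad
q = Δφ/Δψ = 0.7716
d = R·√(Δφ² + q²Δλ²) = 6361·0.09977 = 635 km

635 km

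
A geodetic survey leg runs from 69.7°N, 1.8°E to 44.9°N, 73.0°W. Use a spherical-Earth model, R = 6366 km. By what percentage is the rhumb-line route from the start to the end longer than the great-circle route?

Great circle: σ = 0.7576 rad → d_gc = Rσ = 4823.1 km
Rhumb: Δφ = -0.4328, Δλ = -1.3055, Δψ = -0.8413, q = Δφ/Δψ = 0.5145 → d_rh = R√(Δφ²+q²Δλ²) = 5086.8 km
Excess = (5086.8 − 4823.1) / 4823.1 = 263.7 / 4823.1 = 5.47% ≈ 5.5%

5.5%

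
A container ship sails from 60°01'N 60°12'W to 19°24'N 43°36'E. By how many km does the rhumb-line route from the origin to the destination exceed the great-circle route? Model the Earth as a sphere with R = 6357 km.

664 km

Great circle: cos σ = sin φ₁ sin φ₂ + cos φ₁ cos φ₂ cos Δλ,  σ = 1.3946 rad → d_gc = 8865.6 km
Rhumb line: Δψ = -0.9723, q = Δφ/Δψ = 0.7291, d_rh = R√(Δφ²+q²Δλ²) = 9529.7 km
Excess = 9529.7 − 8865.6 = 664.1 ≈ 664 km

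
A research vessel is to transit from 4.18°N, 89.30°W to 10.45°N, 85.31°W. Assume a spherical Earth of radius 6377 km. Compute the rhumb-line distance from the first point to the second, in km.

Rhumb course C = atan2(Δλ, Δψ) with Δψ = ln[tan(π/4+φ₂/2)/tan(π/4+φ₁/2)] = +0.1104, Δλ = +0.0696 → C = 32.25°
d = R·|Δφ| / |cos C| = 6377·0.10943 / 0.84576 = 825 km

825 km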